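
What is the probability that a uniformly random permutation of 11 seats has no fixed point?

Derangements satisfy D(n) = (n-1)(D(n-1) + D(n-2)), starting from D(0)=1, D(1)=0.
Building up: D(2)=1, D(3)=2, D(4)=9, D(5)=44, D(6)=265, D(7)=1854, D(8)=14833, D(9)=133496, D(10)=1334961, D(11)=14684570.
Total arrangements: 11! = 39916800.
Probability = D(11)/11! = 1468457/3991680.

Final answer: D(11)/11! = 14684570/39916800 = 0.367879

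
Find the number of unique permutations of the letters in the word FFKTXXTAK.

Letters (A:1, F:2, K:2, T:2, X:2). Total letters: 9.
Permutations = 9!/(2! x 2! x 2! x 2!).

Final answer: 22680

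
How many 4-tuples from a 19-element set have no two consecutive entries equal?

Let g(n) count such strings. g(1) = 19, and each valid string of length n-1 extends in 18 ways (any symbol but the last), so g(n) = 18 g(n-1).
Total: g(4) = 19 x 18^3.

Final answer: 19 x 18^{3} = 110808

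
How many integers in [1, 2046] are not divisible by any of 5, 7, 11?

|div by 5|=409, |div by 7|=292, |div by 11|=186.
|div by 5&7|=58, |div by 5&11|=37, |div by 7&11|=26, |div by all|=5.
By inclusion-exclusion, divisible by at least one: 409+292+186-58-37-26+5 = 771.
Not divisible by any: 2046 - 771.

Final answer: 1275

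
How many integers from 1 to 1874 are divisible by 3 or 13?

Multiples of 3: 624. Multiples of 13: 144. Of both (lcm=39): 48.
By inclusion-exclusion: 624 + 144 - 48.

Final answer: 720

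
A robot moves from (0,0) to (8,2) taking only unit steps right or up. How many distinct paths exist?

Each path has 8 right steps and 2 up steps in some order (10 steps total).
Choose which 2 of the 10 steps are up: C(10,2).

Final answer: C(10,2) = 45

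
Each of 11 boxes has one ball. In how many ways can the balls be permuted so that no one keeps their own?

Use the recurrence D(n) = (n-1)(D(n-1) + D(n-2)) with D(0)=1, D(1)=0.
D(2) = 1 x (0 + 1) = 1
D(3) = 2 x (1 + 0) = 2
D(4) = 3 x (2 + 1) = 9
D(5) = 4 x (9 + 2) = 44
D(6) = 5 x (44 + 9) = 265
D(7) = 6 x (265 + 44) = 1854
D(8) = 7 x (1854 + 265) = 14833
D(9) = 8 x (14833 + 1854) = 133496
D(10) = 9 x (133496 + 14833) = 1334961
D(11) = 10 x (D(10) + D(9)) = 10 x (1334961 + 133496)

Final answer: D(11) = 14684570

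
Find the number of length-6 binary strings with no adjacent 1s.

Classify by the final bit: ...0 gives a(n-1) strings, ...01 gives a(n-2) strings. Thus a(n) = a(n-1) + a(n-2) with a(1)=2, a(2)=3.
Building up term by term: a(1)=2, a(2)=3, a(3)=5, a(4)=8, a(5)=13, a(6)=21.

Final answer: 21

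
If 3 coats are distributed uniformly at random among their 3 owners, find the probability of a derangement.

Use the recurrence D(n) = (n-1)(D(n-1) + D(n-2)) with D(0)=1, D(1)=0.
Building up: D(2)=1, D(3)=2.
Total arrangements: 3! = 6.
Probability = D(3)/3! = 1/3.

Final answer: D(3)/3! = 2/6 = 0.333333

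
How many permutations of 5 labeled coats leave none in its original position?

D(n) = (n-1)(D(n-1) + D(n-2)), D(0)=1, D(1)=0.
D(2) = 1 x (0 + 1) = 1
D(3) = 2 x (1 + 0) = 2
D(4) = 3 x (2 + 1) = 9
D(5) = 4 x (D(4) + D(3)) = 4 x (9 + 2)

Final answer: D(5) = 44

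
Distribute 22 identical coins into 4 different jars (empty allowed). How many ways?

Stars and bars: C(n+k-1, k-1) = C(25,3).

Final answer: C(25,3) = 2300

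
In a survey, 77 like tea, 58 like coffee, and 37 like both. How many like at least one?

|A union B| = |A| + |B| - |A intersect B| = 77 + 58 - 37.

Final answer: 98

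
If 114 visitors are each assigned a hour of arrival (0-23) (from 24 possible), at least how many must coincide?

There are 24 possible values for hour of arrival (0-23). With 114 visitors and 24 categories, by pigeonhole: ceiling(114/24).

Final answer: 5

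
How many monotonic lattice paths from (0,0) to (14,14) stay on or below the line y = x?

Total monotonic paths to (14,14): C(28,14) = 40116600.
Paths that cross above y=x (reflection bijection): C(28,15) = 37442160.
Valid Dyck paths: 40116600 - 37442160.
(Check: C(28,14) - C(28,15) = C(28,14)/15, the Catalan number C_{14}.)

Final answer: C_{14} = 2674440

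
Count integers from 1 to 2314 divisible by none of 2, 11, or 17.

|div by 2|=1157, |div by 11|=210, |div by 17|=136.
|div by 2&11|=105, |div by 2&17|=68, |div by 11&17|=12, |div by all|=6.
By inclusion-exclusion, divisible by at least one: 1157+210+136-105-68-12+6 = 1324.
Not divisible by any: 2314 - 1324.

Final answer: 990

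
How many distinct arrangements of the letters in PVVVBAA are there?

Letters (A:2, B:1, P:1, V:3). Total letters: 7.
Permutations = 7!/(3! x 2!).

Final answer: 420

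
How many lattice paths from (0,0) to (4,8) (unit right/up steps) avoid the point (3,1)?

Total paths to (4,8): C(12,8) = 495.
Paths through (3,1): C(4,1) x C(8,7) = 32.
Avoiding (3,1): 495 - 32.

Final answer: 463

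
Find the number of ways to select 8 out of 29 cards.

C(29,8) = 29!/(8! x 21!).

Final answer: \binom{29}{8} = 4292145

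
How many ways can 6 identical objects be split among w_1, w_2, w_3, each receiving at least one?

Substitute w'_i = w_i - 1 (so w'_i >= 0). Then sum w'_i = 6 - 3 = 3.
Stars and bars: C(3+3-1, 3-1) = C(5,2).

Final answer: C(5,2) = 10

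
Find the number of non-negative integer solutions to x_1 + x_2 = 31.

Stars and bars with 31 stars and 1 bars:
C(31+2-1, 2-1) = C(32,1).

Final answer: C(32,1) = 32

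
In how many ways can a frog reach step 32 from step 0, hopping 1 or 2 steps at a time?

Condition on the final move: it is a 1-step (f(n-1) ways to get there) or a 2-step (f(n-2) ways), so f(n) = f(n-1) + f(n-2), with f(1)=1, f(2)=2.
Building up term by term: f(1)=1, f(2)=2, f(3)=3, f(4)=5, f(5)=8, f(6)=13, f(7)=21, f(8)=34, f(9)=55, f(10)=89, f(11)=144, f(12)=233, f(13)=377, f(14)=610, f(15)=987, f(16)=1597, f(17)=2584, f(18)=4181, f(19)=6765, f(20)=10946, f(21)=17711, f(22)=28657, f(23)=46368, f(24)=75025, f(25)=121393, f(26)=196418, f(27)=317811, f(28)=514229, f(29)=832040, f(30)=1346269, f(31)=2178309, f(32)=3524578.

Final answer: 3524578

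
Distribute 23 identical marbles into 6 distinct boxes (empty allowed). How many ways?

Stars and bars: C(n+k-1, k-1) = C(28,5).

Final answer: C(28,5) = 98280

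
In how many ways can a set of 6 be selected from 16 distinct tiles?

C(16,6) = 16!/(6! x 10!).

Final answer: \binom{16}{6} = 8008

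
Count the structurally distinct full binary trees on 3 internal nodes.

This is counted by the nth Catalan number C_n. Here n = 3.
C_n = C(2n,n) - C(2n,n+1), so C_{3} = C(6,3) - C(6,4) = 20 - 15.

Final answer: C_{3} = 5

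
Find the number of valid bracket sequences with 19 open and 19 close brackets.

The structures are counted by the Catalan number C_n. Here n = 19 (pairs).
C_n = C(2n,n) - C(2n,n+1), so C_{19} = C(38,19) - C(38,20) = 35345263800 - 33578000610.

Final answer: C_{19} = 1767263190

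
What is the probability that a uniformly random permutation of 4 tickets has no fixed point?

Derangements satisfy D(n) = (n-1)(D(n-1) + D(n-2)), starting from D(0)=1, D(1)=0.
Building up: D(2)=1, D(3)=2, D(4)=9.
Total arrangements: 4! = 24.
Probability = D(4)/4! = 3/8.

Final answer: D(4)/4! = 9/24 = 0.375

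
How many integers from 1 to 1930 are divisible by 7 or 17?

Multiples of 7: 275. Multiples of 17: 113. Of both (lcm=119): 16.
By inclusion-exclusion: 275 + 113 - 16.

Final answer: 372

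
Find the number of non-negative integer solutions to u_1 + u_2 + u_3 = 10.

Stars and bars with 10 stars and 2 bars:
C(10+3-1, 3-1) = C(12,2).

Final answer: C(12,2) = 66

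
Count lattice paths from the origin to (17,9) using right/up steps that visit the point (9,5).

Paths (0,0)->(9,5): C(14,5) = 2002.
Paths (9,5)->(17,9): C(12,4) = 495.
By multiplication principle: 2002 x 495.

Final answer: 990990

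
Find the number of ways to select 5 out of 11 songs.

C(11,5) = 11!/(5! x (11-5)!).

Final answer: C(11,5) = 462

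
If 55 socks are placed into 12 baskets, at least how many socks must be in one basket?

By the pigeonhole principle: ceiling(55/12).

Final answer: 5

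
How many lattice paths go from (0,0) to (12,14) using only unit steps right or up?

Each path has 12 right steps and 14 up steps in some order (26 steps total).
Choose which 14 of the 26 steps are up: C(26,14).

Final answer: C(26,14) = 9657700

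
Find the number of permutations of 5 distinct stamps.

The number of ways to arrange 5 distinct objects is 5!.

Final answer: 5! = 120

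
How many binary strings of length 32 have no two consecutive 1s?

Let a(n) count valid strings. If the last bit is 0 the prefix is any valid string of length n-1; if it is 1 the string must end in 01 with a valid prefix of length n-2. So a(n) = a(n-1) + a(n-2), a(1)=2, a(2)=3.
Iterating the recurrence: a(1)=2, a(2)=3, a(3)=5, a(4)=8, a(5)=13, a(6)=21, a(7)=34, a(8)=55, a(9)=89, a(10)=144, a(11)=233, a(12)=377, a(13)=610, a(14)=987, a(15)=1597, a(16)=2584, a(17)=4181, a(18)=6765, a(19)=10946, a(20)=17711, a(21)=28657, a(22)=46368, a(23)=75025, a(24)=121393, a(25)=196418, a(26)=317811, a(27)=514229, a(28)=832040, a(29)=1346269, a(30)=2178309, a(31)=3524578, a(32)=5702887.

Final answer: 5702887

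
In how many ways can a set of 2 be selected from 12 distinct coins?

C(12,2) = 12!/(2! x (12-2)!).

Final answer: C(12,2) = 66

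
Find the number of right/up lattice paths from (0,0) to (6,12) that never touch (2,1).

Total paths to (6,12): C(18,12) = 18564.
Paths through (2,1): C(3,1) x C(15,11) = 4095.
Avoiding (2,1): 18564 - 4095.

Final answer: 14469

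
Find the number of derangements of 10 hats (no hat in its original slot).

Derangements satisfy D(n) = (n-1)(D(n-1) + D(n-2)), starting from D(0)=1, D(1)=0.
D(2) = 1 x (0 + 1) = 1
D(3) = 2 x (1 + 0) = 2
D(4) = 3 x (2 + 1) = 9
D(5) = 4 x (9 + 2) = 44
D(6) = 5 x (44 + 9) = 265
D(7) = 6 x (265 + 44) = 1854
D(8) = 7 x (1854 + 265) = 14833
D(9) = 8 x (14833 + 1854) = 133496
D(10) = 9 x (D(9) + D(8)) = 9 x (133496 + 14833)

Final answer: D(10) = 1334961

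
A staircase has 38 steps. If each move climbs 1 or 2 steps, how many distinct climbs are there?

Let f(n) be the number of climbs. Removing the last move (1 or 2 steps) gives f(n) = f(n-1) + f(n-2); base cases f(1)=1, f(2)=2.
Computing successive values: f(1)=1, f(2)=2, f(3)=3, f(4)=5, f(5)=8, f(6)=13, f(7)=21, f(8)=34, f(9)=55, f(10)=89, f(11)=144, f(12)=233, f(13)=377, f(14)=610, f(15)=987, f(16)=1597, f(17)=2584, f(18)=4181, f(19)=6765, f(20)=10946, f(21)=17711, f(22)=28657, f(23)=46368, f(24)=75025, f(25)=121393, f(26)=196418, f(27)=317811, f(28)=514229, f(29)=832040, f(30)=1346269, f(31)=2178309, f(32)=3524578, f(33)=5702887, f(34)=9227465, f(35)=14930352, f(36)=24157817, f(37)=39088169, f(38)=63245986.

Final answer: 63245986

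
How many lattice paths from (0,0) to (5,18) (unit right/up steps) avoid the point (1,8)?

Total paths to (5,18): C(23,18) = 33649.
Paths through (1,8): C(9,8) x C(14,10) = 9009.
Avoiding (1,8): 33649 - 9009.

Final answer: 24640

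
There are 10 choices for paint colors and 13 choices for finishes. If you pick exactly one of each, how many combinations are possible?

By the multiplication principle: 10 x 13.

Final answer: 130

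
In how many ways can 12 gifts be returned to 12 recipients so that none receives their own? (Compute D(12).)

D(n) = (n-1)(D(n-1) + D(n-2)), D(0)=1, D(1)=0.
D(2) = 1 x (0 + 1) = 1
D(3) = 2 x (1 + 0) = 2
D(4) = 3 x (2 + 1) = 9
D(5) = 4 x (9 + 2) = 44
D(6) = 5 x (44 + 9) = 265
D(7) = 6 x (265 + 44) = 1854
D(8) = 7 x (1854 + 265) = 14833
D(9) = 8 x (14833 + 1854) = 133496
D(10) = 9 x (133496 + 14833) = 1334961
D(11) = 10 x (1334961 + 133496) = 14684570
D(12) = 11 x (D(11) + D(10)) = 11 x (14684570 + 1334961)

Final answer: D(12) = 176214841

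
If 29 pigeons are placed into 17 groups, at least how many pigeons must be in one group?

By the pigeonhole principle: ceiling(29/17).

Final answer: 2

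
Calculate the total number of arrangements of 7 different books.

The number of ways to arrange 7 distinct objects is 7!.

Final answer: 7! = 5040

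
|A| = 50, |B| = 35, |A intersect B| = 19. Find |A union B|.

|A union B| = |A| + |B| - |A intersect B| = 50 + 35 - 19.

Final answer: 66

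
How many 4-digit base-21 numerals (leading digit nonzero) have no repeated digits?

First digit: 20 (nonzero). Second: 20 (not first). Third: 19, etc.
Total: 20 x 20 x 19 x 18.

Final answer: 136800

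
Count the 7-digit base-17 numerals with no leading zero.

In base 17, the leading digit has 16 choices (1..16); each of the remaining 6 digits has 17 choices.
Total: 16 x 17^6.

Final answer: 386201104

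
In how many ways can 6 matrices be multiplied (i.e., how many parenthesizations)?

The structures are counted by the Catalan number C_n. Here n = 6 - 1 = 5.
Using C_0 = 1 and C_(k+1) = C_k x 2(2k+1)/(k+2), build up term by term: C_1=1, C_2=2, C_3=5, C_4=14, C_5=42.

Final answer: C_{5} = 42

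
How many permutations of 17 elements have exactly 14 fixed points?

Choose which 14 elements are fixed: C(17,14) = 680.
Derange the remaining 3 using D(j) = (j-1)(D(j-1) + D(j-2)), D(0)=1, D(1)=0: D(2)=1, D(3)=2.
Total: 680 x 2.

Final answer: C(17,14) D(3) = 1360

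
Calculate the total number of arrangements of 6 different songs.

The number of ways to arrange 6 distinct objects is 6!.

Final answer: 6! = 720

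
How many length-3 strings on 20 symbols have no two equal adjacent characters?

Let g(n) count such strings. g(1) = 20, and each valid string of length n-1 extends in 19 ways (any symbol but the last), so g(n) = 19 g(n-1).
Total: g(3) = 20 x 19^2.

Final answer: 20 x 19^{2} = 7220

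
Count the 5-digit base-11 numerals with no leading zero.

In base 11, the leading digit has 10 choices (1..10); each of the remaining 4 digits has 11 choices.
Total: 10 x 11^4.

Final answer: 146410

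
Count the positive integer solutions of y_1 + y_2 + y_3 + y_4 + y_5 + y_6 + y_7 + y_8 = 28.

Substitute y'_i = y_i - 1 (so y'_i >= 0). Then sum y'_i = 28 - 8 = 20.
Stars and bars: C(20+8-1, 8-1) = C(27,7).

Final answer: C(27,7) = 888030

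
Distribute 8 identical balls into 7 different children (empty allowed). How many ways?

Stars and bars: C(n+k-1, k-1) = C(14,6).

Final answer: C(14,6) = 3003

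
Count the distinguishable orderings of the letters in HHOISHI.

Letters (H:3, I:2, O:1, S:1). Total letters: 7.
Permutations = 7!/(3! x 2!).

Final answer: 420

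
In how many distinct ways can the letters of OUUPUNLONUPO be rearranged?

Letters (L:1, N:2, O:3, P:2, U:4). Total letters: 12.
Permutations = 12!/(4! x 3! x 2! x 2!).

Final answer: 831600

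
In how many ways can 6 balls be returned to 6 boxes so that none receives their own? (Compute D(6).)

Derangements satisfy D(n) = (n-1)(D(n-1) + D(n-2)), starting from D(0)=1, D(1)=0.
D(2) = 1 x (0 + 1) = 1
D(3) = 2 x (1 + 0) = 2
D(4) = 3 x (2 + 1) = 9
D(5) = 4 x (9 + 2) = 44
D(6) = 5 x (D(5) + D(4)) = 5 x (44 + 9)

Final answer: D(6) = 265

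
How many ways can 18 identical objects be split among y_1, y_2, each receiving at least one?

Substitute y'_i = y_i - 1 (so y'_i >= 0). Then sum y'_i = 18 - 2 = 16.
Stars and bars: C(16+2-1, 2-1) = C(17,1).

Final answer: C(17,1) = 17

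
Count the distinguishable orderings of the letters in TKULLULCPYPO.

Letters (C:1, K:1, L:3, O:1, P:2, T:1, U:2, Y:1). Total letters: 12.
Permutations = 12!/(3! x 2! x 2!).

Final answer: 19958400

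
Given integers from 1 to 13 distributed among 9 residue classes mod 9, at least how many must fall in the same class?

By pigeonhole with 13 objects and 9 categories: ceiling(13/9).

Final answer: 2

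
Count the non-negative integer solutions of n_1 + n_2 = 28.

Stars and bars with 28 stars and 1 bars:
C(28+2-1, 2-1) = C(29,1).

Final answer: C(29,1) = 29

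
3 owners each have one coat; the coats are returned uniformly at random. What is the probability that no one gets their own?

Derangements satisfy D(n) = (n-1)(D(n-1) + D(n-2)), starting from D(0)=1, D(1)=0.
Building up: D(2)=1, D(3)=2.
Total arrangements: 3! = 6.
Probability = D(3)/3! = 1/3.

Final answer: D(3)/3! = 2/6 = 0.333333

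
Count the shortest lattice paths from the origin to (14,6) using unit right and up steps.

Each path has 14 right steps and 6 up steps in some order (20 steps total).
Choose which 6 of the 20 steps are up: C(20,6).

Final answer: C(20,6) = 38760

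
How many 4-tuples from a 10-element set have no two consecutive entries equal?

First character: 10 choices. Each subsequent: 9 choices (must differ from the previous one).
Total: 10 x 9^3.

Final answer: 10 x 9^{3} = 7290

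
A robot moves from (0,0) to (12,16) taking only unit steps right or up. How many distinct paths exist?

Each path has 12 right steps and 16 up steps in some order (28 steps total).
Choose which 16 of the 28 steps are up: C(28,16).

Final answer: C(28,16) = 30421755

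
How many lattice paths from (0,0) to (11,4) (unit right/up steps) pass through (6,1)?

Paths (0,0)->(6,1): C(7,1) = 7.
Paths (6,1)->(11,4): C(8,3) = 56.
By multiplication principle: 7 x 56.

Final answer: 392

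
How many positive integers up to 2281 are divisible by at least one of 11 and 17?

Multiples of 11: 207. Multiples of 17: 134. Of both (lcm=187): 12.
By inclusion-exclusion: 207 + 134 - 12.

Final answer: 329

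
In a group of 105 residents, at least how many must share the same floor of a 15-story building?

There are 15 possible values for floor of a 15-story building. With 105 residents and 15 categories, by pigeonhole: ceiling(105/15).

Final answer: 7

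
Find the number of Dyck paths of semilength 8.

Total monotonic paths to (8,8): C(16,8) = 12870.
Paths that cross above y=x (reflection bijection): C(16,9) = 11440.
Valid Dyck paths: 12870 - 11440.
(Equivalently, C_{8} = C(16,8)/9 = 12870/9.)

Final answer: C_{8} = 1430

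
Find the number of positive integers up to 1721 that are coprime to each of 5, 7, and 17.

|div by 5|=344, |div by 7|=245, |div by 17|=101.
|div by 5&7|=49, |div by 5&17|=20, |div by 7&17|=14, |div by all|=2.
By inclusion-exclusion, divisible by at least one: 344+245+101-49-20-14+2 = 609.
Not divisible by any: 1721 - 609.

Final answer: 1112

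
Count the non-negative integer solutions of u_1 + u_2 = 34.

Stars and bars with 34 stars and 1 bars:
C(34+2-1, 2-1) = C(35,1).

Final answer: C(35,1) = 35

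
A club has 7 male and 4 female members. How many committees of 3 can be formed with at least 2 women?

Sum over valid woman counts:
C(4,2)C(7,1) = 42
C(4,3)C(7,0) = 4
Total: 42 + 4.

Final answer: 46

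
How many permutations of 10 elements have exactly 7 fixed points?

Choose which 7 elements are fixed: C(10,7) = 120.
Derange the remaining 3 using D(j) = (j-1)(D(j-1) + D(j-2)), D(0)=1, D(1)=0: D(2)=1, D(3)=2.
Total: 120 x 2.

Final answer: C(10,7) D(3) = 240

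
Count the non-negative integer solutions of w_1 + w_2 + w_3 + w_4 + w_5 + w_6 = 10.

Stars and bars with 10 stars and 5 bars:
C(10+6-1, 6-1) = C(15,5).

Final answer: C(15,5) = 3003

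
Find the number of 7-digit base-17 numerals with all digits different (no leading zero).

First digit: 16 (nonzero). Second: 16 (not first). Third: 15, etc.
Total: 16 x 16 x 15 x 14 x 13 x 12 x 11.

Final answer: 92252160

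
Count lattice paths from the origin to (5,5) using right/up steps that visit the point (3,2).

Paths (0,0)->(3,2): C(5,2) = 10.
Paths (3,2)->(5,5): C(5,3) = 10.
By multiplication principle: 10 x 10.

Final answer: 100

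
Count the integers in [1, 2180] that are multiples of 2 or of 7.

Multiples of 2: 1090. Multiples of 7: 311. Of both (lcm=14): 155.
By inclusion-exclusion: 1090 + 311 - 155.

Final answer: 1246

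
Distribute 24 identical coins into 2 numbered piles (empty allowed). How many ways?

Stars and bars: C(n+k-1, k-1) = C(25,1).

Final answer: C(25,1) = 25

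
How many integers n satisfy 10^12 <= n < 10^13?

These are the integers in [10^12, 10^13), so the count is 10^13 - 10^12 = 9 x 10^12.

Final answer: 9000000000000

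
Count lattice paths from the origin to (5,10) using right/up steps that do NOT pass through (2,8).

Total paths to (5,10): C(15,10) = 3003.
Paths through (2,8): C(10,8) x C(5,2) = 450.
Avoiding (2,8): 3003 - 450.

Final answer: 2553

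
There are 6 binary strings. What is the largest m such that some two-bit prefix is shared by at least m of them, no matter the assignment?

There are 4 possible values for two-bit prefix. With 6 binary strings and 4 categories, by pigeonhole: ceiling(6/4).

Final answer: 2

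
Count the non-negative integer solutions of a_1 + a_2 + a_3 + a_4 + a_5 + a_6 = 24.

Stars and bars with 24 stars and 5 bars:
C(24+6-1, 6-1) = C(29,5).

Final answer: C(29,5) = 118755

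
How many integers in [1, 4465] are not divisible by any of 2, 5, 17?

|div by 2|=2232, |div by 5|=893, |div by 17|=262.
|div by 2&5|=446, |div by 2&17|=131, |div by 5&17|=52, |div by all|=26.
By inclusion-exclusion, divisible by at least one: 2232+893+262-446-131-52+26 = 2784.
Not divisible by any: 4465 - 2784.

Final answer: 1681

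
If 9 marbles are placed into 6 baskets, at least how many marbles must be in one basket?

By the pigeonhole principle: ceiling(9/6).

Final answer: 2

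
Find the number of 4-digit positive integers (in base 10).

These are the integers in [10^3, 10^4), so the count is 10^4 - 10^3 = 9 x 10^3.

Final answer: 9000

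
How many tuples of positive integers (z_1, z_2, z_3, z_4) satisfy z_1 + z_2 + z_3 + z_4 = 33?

Substitute z'_i = z_i - 1 (so z'_i >= 0). Then sum z'_i = 33 - 4 = 29.
Stars and bars: C(29+4-1, 4-1) = C(32,3).

Final answer: C(32,3) = 4960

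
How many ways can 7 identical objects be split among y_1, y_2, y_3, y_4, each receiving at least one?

Substitute y'_i = y_i - 1 (so y'_i >= 0). Then sum y'_i = 7 - 4 = 3.
Stars and bars: C(3+4-1, 4-1) = C(6,3).

Final answer: C(6,3) = 20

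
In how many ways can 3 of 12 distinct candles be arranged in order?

P(12,3) = 12!/(12-3)! = 12!/9!.

Final answer: P(12,3) = 1320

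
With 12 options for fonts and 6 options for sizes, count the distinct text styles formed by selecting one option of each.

By the multiplication principle: 12 x 6.

Final answer: 72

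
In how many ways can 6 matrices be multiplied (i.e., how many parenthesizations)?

This is a standard Catalan-number count: the answer is C_n. Here n = 6 - 1 = 5.
C_n = C(2n,n) - C(2n,n+1), so C_{5} = C(10,5) - C(10,6) = 252 - 210.

Final answer: C_{5} = 42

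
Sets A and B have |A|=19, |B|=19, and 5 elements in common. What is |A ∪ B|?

|A union B| = |A| + |B| - |A intersect B| = 19 + 19 - 5.

Final answer: 33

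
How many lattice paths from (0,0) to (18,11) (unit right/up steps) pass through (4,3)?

Paths (0,0)->(4,3): C(7,3) = 35.
Paths (4,3)->(18,11): C(22,8) = 319770.
By multiplication principle: 35 x 319770.

Final answer: 11191950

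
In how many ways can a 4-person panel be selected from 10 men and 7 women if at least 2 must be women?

Sum over valid woman counts:
C(7,2)C(10,2) = 945
C(7,3)C(10,1) = 350
C(7,4)C(10,0) = 35
Total: 945 + 350 + 35.

Final answer: 1330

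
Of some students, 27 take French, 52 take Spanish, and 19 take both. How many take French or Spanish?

|A union B| = |A| + |B| - |A intersect B| = 27 + 52 - 19.

Final answer: 60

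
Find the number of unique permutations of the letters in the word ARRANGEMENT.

Letters (A:2, E:2, G:1, M:1, N:2, R:2, T:1). Total letters: 11.
Permutations = 11!/(2! x 2! x 2! x 2!).

Final answer: 2494800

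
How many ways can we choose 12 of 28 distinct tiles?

C(28,12) = 28!/(12! x 16!).

Final answer: \binom{28}{12} = 30421755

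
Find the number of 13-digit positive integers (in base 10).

These are the integers in [10^12, 10^13), so the count is 10^13 - 10^12 = 9 x 10^12.

Final answer: 9000000000000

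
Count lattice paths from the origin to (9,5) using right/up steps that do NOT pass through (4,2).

Total paths to (9,5): C(14,5) = 2002.
Paths through (4,2): C(6,2) x C(8,3) = 840.
Avoiding (4,2): 2002 - 840.

Final answer: 1162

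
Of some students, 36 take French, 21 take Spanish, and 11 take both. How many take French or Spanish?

|A union B| = |A| + |B| - |A intersect B| = 36 + 21 - 11.

Final answer: 46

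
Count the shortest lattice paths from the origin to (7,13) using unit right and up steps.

Each path has 7 right steps and 13 up steps in some order (20 steps total).
Choose which 13 of the 20 steps are up: C(20,13).

Final answer: C(20,13) = 77520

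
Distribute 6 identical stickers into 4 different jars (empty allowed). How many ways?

Stars and bars: C(n+k-1, k-1) = C(9,3).

Final answer: C(9,3) = 84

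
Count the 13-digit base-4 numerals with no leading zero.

These are the integers in [4^12, 4^13), so the count is 4^13 - 4^12 = 3 x 4^12.

Final answer: 50331648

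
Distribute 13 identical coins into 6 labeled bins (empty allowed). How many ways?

Stars and bars: C(n+k-1, k-1) = C(18,5).

Final answer: C(18,5) = 8568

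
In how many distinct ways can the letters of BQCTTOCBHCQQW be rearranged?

Letters (B:2, C:3, H:1, O:1, Q:3, T:2, W:1). Total letters: 13.
Permutations = 13!/(3! x 3! x 2! x 2!).

Final answer: 43243200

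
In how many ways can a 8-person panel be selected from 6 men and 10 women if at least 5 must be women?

Sum over valid woman counts:
C(10,5)C(6,3) = 5040
C(10,6)C(6,2) = 3150
C(10,7)C(6,1) = 720
C(10,8)C(6,0) = 45
Total: 5040 + 3150 + 720 + 45.

Final answer: 8955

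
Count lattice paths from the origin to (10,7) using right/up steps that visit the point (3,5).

Paths (0,0)->(3,5): C(8,5) = 56.
Paths (3,5)->(10,7): C(9,2) = 36.
By multiplication principle: 56 x 36.

Final answer: 2016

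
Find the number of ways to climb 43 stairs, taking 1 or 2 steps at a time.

Condition on the final move: it is a 1-step (f(n-1) ways to get there) or a 2-step (f(n-2) ways), so f(n) = f(n-1) + f(n-2), with f(1)=1, f(2)=2.
Building up term by term: f(1)=1, f(2)=2, f(3)=3, f(4)=5, f(5)=8, f(6)=13, f(7)=21, f(8)=34, f(9)=55, f(10)=89, f(11)=144, f(12)=233, f(13)=377, f(14)=610, f(15)=987, f(16)=1597, f(17)=2584, f(18)=4181, f(19)=6765, f(20)=10946, f(21)=17711, f(22)=28657, f(23)=46368, f(24)=75025, f(25)=121393, f(26)=196418, f(27)=317811, f(28)=514229, f(29)=832040, f(30)=1346269, f(31)=2178309, f(32)=3524578, f(33)=5702887, f(34)=9227465, f(35)=14930352, f(36)=24157817, f(37)=39088169, f(38)=63245986, f(39)=102334155, f(40)=165580141, f(41)=267914296, f(42)=433494437, f(43)=701408733.

Final answer: 701408733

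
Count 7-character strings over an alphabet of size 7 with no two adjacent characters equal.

First character: 7 choices. Each subsequent: 6 choices (must differ from the previous one).
Total: 7 x 6^6.

Final answer: 7 x 6^{6} = 326592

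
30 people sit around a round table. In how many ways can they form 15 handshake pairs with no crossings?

The structures are counted by the Catalan number C_n. Here n = 30/2 = 15.
C_n = C(2n,n) - C(2n,n+1), so C_{15} = C(30,15) - C(30,16) = 155117520 - 145422675.

Final answer: C_{15} = 9694845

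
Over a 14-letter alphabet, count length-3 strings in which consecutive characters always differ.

Let g(n) count such strings. g(1) = 14, and each valid string of length n-1 extends in 13 ways (any symbol but the last), so g(n) = 13 g(n-1).
Total: g(3) = 14 x 13^2.

Final answer: 14 x 13^{2} = 2366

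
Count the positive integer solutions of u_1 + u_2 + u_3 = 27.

Substitute u'_i = u_i - 1 (so u'_i >= 0). Then sum u'_i = 27 - 3 = 24.
Stars and bars: C(24+3-1, 3-1) = C(26,2).

Final answer: C(26,2) = 325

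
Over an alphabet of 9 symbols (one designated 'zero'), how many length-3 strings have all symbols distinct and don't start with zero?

The leading digit has 8 choices (anything but zero); the next has 8 (anything but the first), then 7, and so on, one fewer each time.
Total: 8 x 8 x 7.

Final answer: 448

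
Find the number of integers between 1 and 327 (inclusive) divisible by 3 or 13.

Multiples of 3: 109. Multiples of 13: 25. Of both (lcm=39): 8.
By inclusion-exclusion: 109 + 25 - 8.

Final answer: 126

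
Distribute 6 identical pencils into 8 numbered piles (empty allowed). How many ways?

Stars and bars: C(n+k-1, k-1) = C(13,7).

Final answer: C(13,7) = 1716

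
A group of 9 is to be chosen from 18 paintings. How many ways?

C(18,9) = 18!/(9! x 9!).

Final answer: \binom{18}{9} = 48620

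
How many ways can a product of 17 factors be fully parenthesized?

This is counted by the nth Catalan number C_n. Here n = 17 - 1 = 16.
Using C_0 = 1 and C_(k+1) = C_k x 2(2k+1)/(k+2), build up term by term: C_1=1, C_2=2, C_3=5, C_4=14, C_5=42, C_6=132, C_7=429, C_8=1430, C_9=4862, C_10=16796, C_11=58786, C_12=208012, C_13=742900, C_14=2674440, C_15=9694845, C_16=35357670.

Final answer: C_{16} = 35357670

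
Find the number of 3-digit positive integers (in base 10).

These are the integers in [10^2, 10^3), so the count is 10^3 - 10^2 = 9 x 10^2.

Final answer: 900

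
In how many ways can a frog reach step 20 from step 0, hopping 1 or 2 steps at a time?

Let f(n) count the ways. The last step is size 1 or 2, so f(n) = f(n-1) + f(n-2) with f(1)=1, f(2)=2.
Computing successive values: f(1)=1, f(2)=2, f(3)=3, f(4)=5, f(5)=8, f(6)=13, f(7)=21, f(8)=34, f(9)=55, f(10)=89, f(11)=144, f(12)=233, f(13)=377, f(14)=610, f(15)=987, f(16)=1597, f(17)=2584, f(18)=4181, f(19)=6765, f(20)=10946.

Final answer: 10946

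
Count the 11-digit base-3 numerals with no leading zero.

Leading digit: 2 options (nonzero). Other 10 digit(s): 3 options each.
Total: 2 x 3^10.

Final answer: 118098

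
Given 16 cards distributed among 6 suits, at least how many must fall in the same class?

By pigeonhole with 16 objects and 6 categories: ceiling(16/6).

Final answer: 3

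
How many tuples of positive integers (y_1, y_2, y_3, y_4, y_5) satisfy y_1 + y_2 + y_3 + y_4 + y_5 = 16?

Substitute y'_i = y_i - 1 (so y'_i >= 0). Then sum y'_i = 16 - 5 = 11.
Stars and bars: C(11+5-1, 5-1) = C(15,4).

Final answer: C(15,4) = 1365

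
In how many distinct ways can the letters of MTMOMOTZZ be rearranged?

Letters (M:3, O:2, T:2, Z:2). Total letters: 9.
Permutations = 9!/(3! x 2! x 2! x 2!).

Final answer: 7560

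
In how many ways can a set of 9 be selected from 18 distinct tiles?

C(18,9) = 18!/(9! x 9!).

Final answer: \binom{18}{9} = 48620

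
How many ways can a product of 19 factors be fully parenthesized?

This is a standard Catalan-number count: the answer is C_n. Here n = 19 - 1 = 18.
C_n = (2n)!/(n!(n+1)!), so C_{18} = 36!/(18! x 19!) = C(36,18)/19 = 9075135300/19.

Final answer: C_{18} = 477638700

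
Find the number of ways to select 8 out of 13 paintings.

C(13,8) = 13!/(8! x (13-8)!).

Final answer: C(13,8) = 1287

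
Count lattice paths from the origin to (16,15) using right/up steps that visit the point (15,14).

Paths (0,0)->(15,14): C(29,14) = 77558760.
Paths (15,14)->(16,15): C(2,1) = 2.
By multiplication principle: 77558760 x 2.

Final answer: 155117520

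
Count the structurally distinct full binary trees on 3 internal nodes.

The structures are counted by the Catalan number C_n. Here n = 3.
C_n = C(2n,n)/(n+1), so C_{3} = C(6,3)/4 = 20/4.

Final answer: C_{3} = 5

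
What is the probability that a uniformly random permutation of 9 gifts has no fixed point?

Use the recurrence D(n) = (n-1)(D(n-1) + D(n-2)) with D(0)=1, D(1)=0.
Building up: D(2)=1, D(3)=2, D(4)=9, D(5)=44, D(6)=265, D(7)=1854, D(8)=14833, D(9)=133496.
Total arrangements: 9! = 362880.
Probability = D(9)/9! = 16687/45360.

Final answer: D(9)/9! = 133496/362880 = 0.367879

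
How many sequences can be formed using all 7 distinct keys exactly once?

The number of ways to arrange 7 distinct objects is 7!.

Final answer: 7! = 5040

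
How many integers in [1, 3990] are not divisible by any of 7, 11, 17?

|div by 7|=570, |div by 11|=362, |div by 17|=234.
|div by 7&11|=51, |div by 7&17|=33, |div by 11&17|=21, |div by all|=3.
By inclusion-exclusion, divisible by at least one: 570+362+234-51-33-21+3 = 1064.
Not divisible by any: 3990 - 1064.

Final answer: 2926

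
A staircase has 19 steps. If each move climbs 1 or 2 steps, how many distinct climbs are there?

Let f(n) count the ways. The last step is size 1 or 2, so f(n) = f(n-1) + f(n-2) with f(1)=1, f(2)=2.
Computing successive values: f(1)=1, f(2)=2, f(3)=3, f(4)=5, f(5)=8, f(6)=13, f(7)=21, f(8)=34, f(9)=55, f(10)=89, f(11)=144, f(12)=233, f(13)=377, f(14)=610, f(15)=987, f(16)=1597, f(17)=2584, f(18)=4181, f(19)=6765.

Final answer: 6765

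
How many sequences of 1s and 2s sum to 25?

Condition on the final move: it is a 1-step (f(n-1) ways to get there) or a 2-step (f(n-2) ways), so f(n) = f(n-1) + f(n-2), with f(1)=1, f(2)=2.
Computing successive values: f(1)=1, f(2)=2, f(3)=3, f(4)=5, f(5)=8, f(6)=13, f(7)=21, f(8)=34, f(9)=55, f(10)=89, f(11)=144, f(12)=233, f(13)=377, f(14)=610, f(15)=987, f(16)=1597, f(17)=2584, f(18)=4181, f(19)=6765, f(20)=10946, f(21)=17711, f(22)=28657, f(23)=46368, f(24)=75025, f(25)=121393.

Final answer: 121393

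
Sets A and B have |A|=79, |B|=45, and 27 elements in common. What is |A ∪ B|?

|A union B| = |A| + |B| - |A intersect B| = 79 + 45 - 27.

Final answer: 97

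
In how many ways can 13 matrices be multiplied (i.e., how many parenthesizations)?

This is a standard Catalan-number count: the answer is C_n. Here n = 13 - 1 = 12.
C_n = C(2n,n) - C(2n,n+1), so C_{12} = C(24,12) - C(24,13) = 2704156 - 2496144.

Final answer: C_{12} = 208012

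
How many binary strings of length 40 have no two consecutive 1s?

Classify by the final bit: ...0 gives a(n-1) strings, ...01 gives a(n-2) strings. Thus a(n) = a(n-1) + a(n-2) with a(1)=2, a(2)=3.
Building up term by term: a(1)=2, a(2)=3, a(3)=5, a(4)=8, a(5)=13, a(6)=21, a(7)=34, a(8)=55, a(9)=89, a(10)=144, a(11)=233, a(12)=377, a(13)=610, a(14)=987, a(15)=1597, a(16)=2584, a(17)=4181, a(18)=6765, a(19)=10946, a(20)=17711, a(21)=28657, a(22)=46368, a(23)=75025, a(24)=121393, a(25)=196418, a(26)=317811, a(27)=514229, a(28)=832040, a(29)=1346269, a(30)=2178309, a(31)=3524578, a(32)=5702887, a(33)=9227465, a(34)=14930352, a(35)=24157817, a(36)=39088169, a(37)=63245986, a(38)=102334155, a(39)=165580141, a(40)=267914296.

Final answer: 267914296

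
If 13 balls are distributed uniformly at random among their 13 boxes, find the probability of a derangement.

D(n) = (n-1)(D(n-1) + D(n-2)), D(0)=1, D(1)=0.
Building up: D(2)=1, D(3)=2, D(4)=9, D(5)=44, D(6)=265, D(7)=1854, D(8)=14833, D(9)=133496, D(10)=1334961, D(11)=14684570, D(12)=176214841, D(13)=2290792932.
Total arrangements: 13! = 6227020800.
Probability = D(13)/13! = 63633137/172972800.

Final answer: D(13)/13! = 2290792932/6227020800 = 0.367879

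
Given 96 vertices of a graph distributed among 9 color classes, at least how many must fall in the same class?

By pigeonhole with 96 objects and 9 categories: ceiling(96/9).

Final answer: 11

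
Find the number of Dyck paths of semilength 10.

Total monotonic paths to (10,10): C(20,10) = 184756.
By the reflection principle, paths that go above the diagonal number C(20,11) = 167960.
Valid Dyck paths: 184756 - 167960.
(Check: C(20,10) - C(20,11) = C(20,10)/11, the Catalan number C_{10}.)

Final answer: C_{10} = 16796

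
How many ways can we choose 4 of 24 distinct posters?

C(24,4) = 24!/(4! x 20!).

Final answer: \binom{24}{4} = 10626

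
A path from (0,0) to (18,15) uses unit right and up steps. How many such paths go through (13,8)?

Paths (0,0)->(13,8): C(21,8) = 203490.
Paths (13,8)->(18,15): C(12,7) = 792.
By multiplication principle: 203490 x 792.

Final answer: 161164080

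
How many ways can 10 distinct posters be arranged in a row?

The number of ways to arrange 10 distinct objects is 10!.

Final answer: 10! = 3628800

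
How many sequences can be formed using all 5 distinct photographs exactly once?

The number of ways to arrange 5 distinct objects is 5!.

Final answer: 5! = 120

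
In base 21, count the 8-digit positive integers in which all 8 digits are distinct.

First digit: 20 (nonzero). Second: 20 (not first). Third: 19, etc.
Total: 20 x 20 x 19 x 18 x 17 x 16 x 15 x 14.

Final answer: 7814016000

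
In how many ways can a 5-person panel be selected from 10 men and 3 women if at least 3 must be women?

Sum over valid woman counts:
C(3,3)C(10,2).

Final answer: 45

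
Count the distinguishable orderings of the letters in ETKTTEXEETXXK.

Letters (E:4, K:2, T:4, X:3). Total letters: 13.
Permutations = 13!/(4! x 4! x 3! x 2!).

Final answer: 900900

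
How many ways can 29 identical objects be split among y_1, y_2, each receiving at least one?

Substitute y'_i = y_i - 1 (so y'_i >= 0). Then sum y'_i = 29 - 2 = 27.
Stars and bars: C(27+2-1, 2-1) = C(28,1).

Final answer: C(28,1) = 28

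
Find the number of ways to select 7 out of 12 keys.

C(12,7) = 12!/(7! x (12-7)!).

Final answer: C(12,7) = 792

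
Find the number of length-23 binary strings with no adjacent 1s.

A valid string ends in 0 (append to any length-(n-1) valid string) or in 01 (append to any length-(n-2) valid string), so a(n) = a(n-1) + a(n-2) with a(1)=2, a(2)=3.
Building up term by term: a(1)=2, a(2)=3, a(3)=5, a(4)=8, a(5)=13, a(6)=21, a(7)=34, a(8)=55, a(9)=89, a(10)=144, a(11)=233, a(12)=377, a(13)=610, a(14)=987, a(15)=1597, a(16)=2584, a(17)=4181, a(18)=6765, a(19)=10946, a(20)=17711, a(21)=28657, a(22)=46368, a(23)=75025.

Final answer: 75025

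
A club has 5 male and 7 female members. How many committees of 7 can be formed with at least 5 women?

Sum over valid woman counts:
C(7,5)C(5,2) = 210
C(7,6)C(5,1) = 35
C(7,7)C(5,0) = 1
Total: 210 + 35 + 1.

Final answer: 246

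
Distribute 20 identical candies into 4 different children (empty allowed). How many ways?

Stars and bars: C(n+k-1, k-1) = C(23,3).

Final answer: C(23,3) = 1771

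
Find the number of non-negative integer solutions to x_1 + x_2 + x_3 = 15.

Stars and bars with 15 stars and 2 bars:
C(15+3-1, 3-1) = C(17,2).

Final answer: C(17,2) = 136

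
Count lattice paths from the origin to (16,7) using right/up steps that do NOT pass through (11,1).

Total paths to (16,7): C(23,7) = 245157.
Paths through (11,1): C(12,1) x C(11,6) = 5544.
Avoiding (11,1): 245157 - 5544.

Final answer: 239613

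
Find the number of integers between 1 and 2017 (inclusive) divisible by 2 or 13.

Multiples of 2: 1008. Multiples of 13: 155. Of both (lcm=26): 77.
By inclusion-exclusion: 1008 + 155 - 77.

Final answer: 1086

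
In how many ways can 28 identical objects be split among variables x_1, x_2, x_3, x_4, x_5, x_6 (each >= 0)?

Stars and bars with 28 stars and 5 bars:
C(28+6-1, 6-1) = C(33,5).

Final answer: C(33,5) = 237336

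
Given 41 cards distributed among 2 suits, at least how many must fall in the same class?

By pigeonhole with 41 objects and 2 categories: ceiling(41/2).

Final answer: 21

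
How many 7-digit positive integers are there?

These are the integers in [10^6, 10^7), so the count is 10^7 - 10^6 = 9 x 10^6.

Final answer: 9000000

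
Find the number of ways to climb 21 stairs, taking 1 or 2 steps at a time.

Let f(n) be the number of climbs. Removing the last move (1 or 2 steps) gives f(n) = f(n-1) + f(n-2); base cases f(1)=1, f(2)=2.
Iterating the recurrence: f(1)=1, f(2)=2, f(3)=3, f(4)=5, f(5)=8, f(6)=13, f(7)=21, f(8)=34, f(9)=55, f(10)=89, f(11)=144, f(12)=233, f(13)=377, f(14)=610, f(15)=987, f(16)=1597, f(17)=2584, f(18)=4181, f(19)=6765, f(20)=10946, f(21)=17711.

Final answer: 17711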